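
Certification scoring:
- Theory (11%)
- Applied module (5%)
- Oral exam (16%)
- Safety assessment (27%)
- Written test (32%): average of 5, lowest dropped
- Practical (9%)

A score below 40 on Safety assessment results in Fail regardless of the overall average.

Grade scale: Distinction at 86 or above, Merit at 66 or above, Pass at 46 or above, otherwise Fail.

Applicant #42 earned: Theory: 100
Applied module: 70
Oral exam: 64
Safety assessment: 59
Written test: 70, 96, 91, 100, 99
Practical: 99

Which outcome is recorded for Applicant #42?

Written test: drop 70 → average of remaining 4 = 386/4 = 96.5
Safety assessment score 59 ≥ 40: minimum met.
Weighted total:
  Theory 100 × 0.11 = 11
  Applied module 70 × 0.05 = 3.5
  Oral exam 64 × 0.16 = 10.24
  Safety assessment 59 × 0.27 = 15.93
  Written test 96.5 × 0.32 = 30.88
  Practical 99 × 0.09 = 8.91
Sum = 80.46
80.46 is ≥ 66 and < 86 → Merit

Merit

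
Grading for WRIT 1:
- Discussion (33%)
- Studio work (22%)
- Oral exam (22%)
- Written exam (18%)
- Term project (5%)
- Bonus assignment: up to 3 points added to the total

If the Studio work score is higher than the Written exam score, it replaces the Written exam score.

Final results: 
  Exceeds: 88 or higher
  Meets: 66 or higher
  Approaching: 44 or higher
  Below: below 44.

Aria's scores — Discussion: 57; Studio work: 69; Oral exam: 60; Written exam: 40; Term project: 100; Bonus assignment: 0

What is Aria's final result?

Studio work (69) > Written exam (40), so Written exam counts as 69.
Weighted total:
  Discussion 57 × 0.33 = 18.81
  Studio work 69 × 0.22 = 15.18
  Oral exam 60 × 0.22 = 13.2
  Written exam 69 × 0.18 = 12.42
  Term project 100 × 0.05 = 5
Sum = 64.61
Bonus assignment: 64.61 + 0 = 64.61
64.61 is ≥ 44 and < 66 → Approaching

Approaching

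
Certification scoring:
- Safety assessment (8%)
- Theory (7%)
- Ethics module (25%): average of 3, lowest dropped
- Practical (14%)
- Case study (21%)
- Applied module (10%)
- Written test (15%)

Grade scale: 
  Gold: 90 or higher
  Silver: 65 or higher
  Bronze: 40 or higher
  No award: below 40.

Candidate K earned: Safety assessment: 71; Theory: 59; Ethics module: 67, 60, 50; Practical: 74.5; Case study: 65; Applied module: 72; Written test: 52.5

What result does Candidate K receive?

Bronze

Ethics module: drop 50 → average of remaining 2 = 127/2 = 63.5
Weighted total:
  Safety assessment 71 × 0.08 = 5.68
  Theory 59 × 0.07 = 4.13
  Ethics module 63.5 × 0.25 = 15.875
  Practical 74.5 × 0.14 = 10.43
  Case study 65 × 0.21 = 13.65
  Applied module 72 × 0.1 = 7.2
  Written test 52.5 × 0.15 = 7.875
Sum = 64.84
64.84 is ≥ 40 and < 65 → Bronze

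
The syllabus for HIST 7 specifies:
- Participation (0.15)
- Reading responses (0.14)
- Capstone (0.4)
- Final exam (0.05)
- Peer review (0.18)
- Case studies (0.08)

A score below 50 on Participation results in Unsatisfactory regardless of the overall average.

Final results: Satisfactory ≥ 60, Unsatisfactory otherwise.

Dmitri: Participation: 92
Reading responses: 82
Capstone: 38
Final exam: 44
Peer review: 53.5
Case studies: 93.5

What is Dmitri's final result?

Participation score 92 ≥ 50: minimum met.
Weighted total:
  Participation 92 × 0.15 = 13.8
  Reading responses 82 × 0.14 = 11.48
  Capstone 38 × 0.4 = 15.2
  Final exam 44 × 0.05 = 2.2
  Peer review 53.5 × 0.18 = 9.63
  Case studies 93.5 × 0.08 = 7.48
Sum = 59.79
59.79 < 60 → Unsatisfactory

Unsatisfactory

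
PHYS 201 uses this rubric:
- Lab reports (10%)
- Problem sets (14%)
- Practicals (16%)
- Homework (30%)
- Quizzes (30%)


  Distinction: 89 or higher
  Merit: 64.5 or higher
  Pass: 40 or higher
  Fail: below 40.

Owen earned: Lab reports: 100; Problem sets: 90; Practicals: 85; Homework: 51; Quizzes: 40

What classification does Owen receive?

Weighted total:
  Lab reports 100 × 0.1 = 10
  Problem sets 90 × 0.14 = 12.6
  Practicals 85 × 0.16 = 13.6
  Homework 51 × 0.3 = 15.3
  Quizzes 40 × 0.3 = 12
Sum = 63.5
63.5 is ≥ 40 and < 64.5 → Pass

Pass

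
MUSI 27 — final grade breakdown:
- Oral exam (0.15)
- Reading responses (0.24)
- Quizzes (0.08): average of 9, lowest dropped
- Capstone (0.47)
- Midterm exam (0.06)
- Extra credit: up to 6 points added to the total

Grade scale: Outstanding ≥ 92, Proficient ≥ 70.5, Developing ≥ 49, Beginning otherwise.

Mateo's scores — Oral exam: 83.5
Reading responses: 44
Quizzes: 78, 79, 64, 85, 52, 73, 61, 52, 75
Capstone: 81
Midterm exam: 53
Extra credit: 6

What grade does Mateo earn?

Proficient

Quizzes: drop 52 → average of remaining 8 = 567/8 = 70.875
Weighted total:
  Oral exam 83.5 × 0.15 = 12.525
  Reading responses 44 × 0.24 = 10.56
  Quizzes 70.875 × 0.08 = 5.67
  Capstone 81 × 0.47 = 38.07
  Midterm exam 53 × 0.06 = 3.18
Sum = 70.005
Extra credit: 70.005 + 6 = 76.005
76.005 is ≥ 70.5 and < 92 → Proficient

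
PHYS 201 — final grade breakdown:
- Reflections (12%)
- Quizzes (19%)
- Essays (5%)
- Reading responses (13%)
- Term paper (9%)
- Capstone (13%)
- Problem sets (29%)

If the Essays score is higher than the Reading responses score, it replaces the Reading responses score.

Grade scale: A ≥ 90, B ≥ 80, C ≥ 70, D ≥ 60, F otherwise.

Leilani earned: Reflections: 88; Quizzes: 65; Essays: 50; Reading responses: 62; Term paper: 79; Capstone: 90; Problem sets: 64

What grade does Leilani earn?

Essays (50) ≤ Reading responses (62), so Reading responses stays at 62.
Weighted total:
  Reflections 88 × 0.12 = 10.56
  Quizzes 65 × 0.19 = 12.35
  Essays 50 × 0.05 = 2.5
  Reading responses 62 × 0.13 = 8.06
  Term paper 79 × 0.09 = 7.11
  Capstone 90 × 0.13 = 11.7
  Problem sets 64 × 0.29 = 18.56
Sum = 70.84
70.84 is ≥ 70 and < 80 → C

C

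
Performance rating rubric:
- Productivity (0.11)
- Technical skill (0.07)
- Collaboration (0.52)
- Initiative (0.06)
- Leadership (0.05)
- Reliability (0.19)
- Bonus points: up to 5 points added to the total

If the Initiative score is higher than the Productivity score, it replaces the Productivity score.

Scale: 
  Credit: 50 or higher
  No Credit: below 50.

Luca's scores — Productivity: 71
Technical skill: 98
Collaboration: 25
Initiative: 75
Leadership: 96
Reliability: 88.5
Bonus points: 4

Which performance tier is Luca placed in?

Initiative (75) > Productivity (71), so Productivity counts as 75.
Weighted total:
  Productivity 75 × 0.11 = 8.25
  Technical skill 98 × 0.07 = 6.86
  Collaboration 25 × 0.52 = 13
  Initiative 75 × 0.06 = 4.5
  Leadership 96 × 0.05 = 4.8
  Reliability 88.5 × 0.19 = 16.815
Sum = 54.225
Bonus points: 54.225 + 4 = 58.225
58.225 ≥ 50 → Credit

Credit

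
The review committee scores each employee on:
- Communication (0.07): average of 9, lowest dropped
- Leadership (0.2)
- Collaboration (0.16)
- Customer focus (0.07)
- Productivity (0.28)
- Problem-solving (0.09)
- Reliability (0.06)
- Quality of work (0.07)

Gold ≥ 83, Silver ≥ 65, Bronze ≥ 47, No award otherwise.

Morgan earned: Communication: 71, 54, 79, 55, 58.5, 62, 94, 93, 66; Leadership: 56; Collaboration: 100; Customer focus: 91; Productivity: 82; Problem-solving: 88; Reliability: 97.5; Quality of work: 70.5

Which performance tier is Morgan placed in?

Silver

Communication: drop 54 → average of remaining 8 = 578.5/8 = 72.3125
Weighted total:
  Communication 72.3125 × 0.07 = 5.061875
  Leadership 56 × 0.2 = 11.2
  Collaboration 100 × 0.16 = 16
  Customer focus 91 × 0.07 = 6.37
  Productivity 82 × 0.28 = 22.96
  Problem-solving 88 × 0.09 = 7.92
  Reliability 97.5 × 0.06 = 5.85
  Quality of work 70.5 × 0.07 = 4.935
Sum = 80.296875
80.296875 is ≥ 65 and < 83 → Silver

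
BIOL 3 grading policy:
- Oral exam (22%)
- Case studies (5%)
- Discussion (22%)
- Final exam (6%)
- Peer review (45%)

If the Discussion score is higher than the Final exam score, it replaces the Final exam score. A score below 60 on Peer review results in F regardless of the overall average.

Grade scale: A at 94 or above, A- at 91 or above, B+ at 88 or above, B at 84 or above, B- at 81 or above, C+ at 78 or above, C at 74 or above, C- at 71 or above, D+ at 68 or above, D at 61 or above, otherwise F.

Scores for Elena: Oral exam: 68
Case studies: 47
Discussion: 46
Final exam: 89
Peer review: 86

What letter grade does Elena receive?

C-

Discussion (46) ≤ Final exam (89), so Final exam stays at 89.
Peer review score 86 ≥ 60: minimum met.
Weighted total:
  Oral exam 68 × 0.22 = 14.96
  Case studies 47 × 0.05 = 2.35
  Discussion 46 × 0.22 = 10.12
  Final exam 89 × 0.06 = 5.34
  Peer review 86 × 0.45 = 38.7
Sum = 71.47
71.47 is ≥ 71 and < 74 → C-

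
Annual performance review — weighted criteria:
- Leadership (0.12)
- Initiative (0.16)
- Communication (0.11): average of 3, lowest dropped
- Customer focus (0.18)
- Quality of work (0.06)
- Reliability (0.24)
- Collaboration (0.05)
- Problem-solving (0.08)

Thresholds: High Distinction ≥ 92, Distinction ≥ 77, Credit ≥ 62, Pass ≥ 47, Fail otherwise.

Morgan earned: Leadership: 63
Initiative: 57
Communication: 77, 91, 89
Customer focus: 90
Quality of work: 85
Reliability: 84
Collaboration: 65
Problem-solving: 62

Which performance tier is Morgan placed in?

Communication: drop 77 → average of remaining 2 = 180/2 = 90
Weighted total:
  Leadership 63 × 0.12 = 7.56
  Initiative 57 × 0.16 = 9.12
  Communication 90 × 0.11 = 9.9
  Customer focus 90 × 0.18 = 16.2
  Quality of work 85 × 0.06 = 5.1
  Reliability 84 × 0.24 = 20.16
  Collaboration 65 × 0.05 = 3.25
  Problem-solving 62 × 0.08 = 4.96
Sum = 76.25
76.25 is ≥ 62 and < 77 → Credit

Credit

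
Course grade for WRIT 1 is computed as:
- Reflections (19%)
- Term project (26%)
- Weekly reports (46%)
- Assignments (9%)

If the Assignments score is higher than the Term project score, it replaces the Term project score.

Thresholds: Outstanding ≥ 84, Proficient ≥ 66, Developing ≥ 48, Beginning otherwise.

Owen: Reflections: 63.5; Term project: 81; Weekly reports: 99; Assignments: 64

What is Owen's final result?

Outstanding

Assignments (64) ≤ Term project (81), so Term project stays at 81.
Weighted total:
  Reflections 63.5 × 0.19 = 12.065
  Term project 81 × 0.26 = 21.06
  Weekly reports 99 × 0.46 = 45.54
  Assignments 64 × 0.09 = 5.76
Sum = 84.425
84.425 ≥ 84 → Outstanding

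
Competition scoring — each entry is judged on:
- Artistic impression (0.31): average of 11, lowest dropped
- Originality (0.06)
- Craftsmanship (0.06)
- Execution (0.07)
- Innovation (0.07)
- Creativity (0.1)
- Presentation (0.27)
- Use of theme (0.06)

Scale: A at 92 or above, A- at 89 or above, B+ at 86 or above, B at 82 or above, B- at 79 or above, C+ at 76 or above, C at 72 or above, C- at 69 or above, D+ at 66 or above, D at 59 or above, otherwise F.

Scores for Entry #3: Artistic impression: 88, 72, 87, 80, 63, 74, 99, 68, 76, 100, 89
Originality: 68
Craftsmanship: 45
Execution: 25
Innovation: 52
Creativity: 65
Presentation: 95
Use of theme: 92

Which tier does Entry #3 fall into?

C

Artistic impression: drop 63 → average of remaining 10 = 833/10 = 83.3
Weighted total:
  Artistic impression 83.3 × 0.31 = 25.823
  Originality 68 × 0.06 = 4.08
  Craftsmanship 45 × 0.06 = 2.7
  Execution 25 × 0.07 = 1.75
  Innovation 52 × 0.07 = 3.64
  Creativity 65 × 0.1 = 6.5
  Presentation 95 × 0.27 = 25.65
  Use of theme 92 × 0.06 = 5.52
Sum = 75.663
75.663 is ≥ 72 and < 76 → C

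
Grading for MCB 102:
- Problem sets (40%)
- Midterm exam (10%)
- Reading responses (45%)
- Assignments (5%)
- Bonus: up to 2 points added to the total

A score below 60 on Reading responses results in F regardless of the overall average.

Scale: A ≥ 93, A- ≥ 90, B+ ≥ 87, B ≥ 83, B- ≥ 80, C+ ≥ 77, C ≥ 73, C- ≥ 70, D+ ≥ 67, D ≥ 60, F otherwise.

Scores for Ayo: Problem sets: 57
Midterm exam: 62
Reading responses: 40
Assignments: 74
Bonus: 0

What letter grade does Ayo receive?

Reading responses score 40 < 60: minimum not met.
Weighted total:
  Problem sets 57 × 0.4 = 22.8
  Midterm exam 62 × 0.1 = 6.2
  Reading responses 40 × 0.45 = 18
  Assignments 74 × 0.05 = 3.7
Sum = 50.7
Bonus: 50.7 + 0 = 50.7
Because the Reading responses minimum was not met, the result is F.

F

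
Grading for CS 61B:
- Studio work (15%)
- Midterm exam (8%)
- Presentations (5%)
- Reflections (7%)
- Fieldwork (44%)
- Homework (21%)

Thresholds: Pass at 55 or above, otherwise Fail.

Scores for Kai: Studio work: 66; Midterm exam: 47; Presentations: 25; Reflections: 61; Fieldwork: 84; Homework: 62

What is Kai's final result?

Pass

Weighted total:
  Studio work 66 × 0.15 = 9.9
  Midterm exam 47 × 0.08 = 3.76
  Presentations 25 × 0.05 = 1.25
  Reflections 61 × 0.07 = 4.27
  Fieldwork 84 × 0.44 = 36.96
  Homework 62 × 0.21 = 13.02
Sum = 69.16
69.16 ≥ 55 → Pass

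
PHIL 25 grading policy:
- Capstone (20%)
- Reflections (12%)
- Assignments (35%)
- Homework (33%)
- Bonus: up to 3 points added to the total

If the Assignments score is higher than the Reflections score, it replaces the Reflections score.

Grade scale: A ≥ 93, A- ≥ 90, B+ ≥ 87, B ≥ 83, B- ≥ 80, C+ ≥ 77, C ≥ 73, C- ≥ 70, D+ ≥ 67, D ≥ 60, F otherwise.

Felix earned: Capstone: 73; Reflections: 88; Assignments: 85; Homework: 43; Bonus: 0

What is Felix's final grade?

D+

Assignments (85) ≤ Reflections (88), so Reflections stays at 88.
Weighted total:
  Capstone 73 × 0.2 = 14.6
  Reflections 88 × 0.12 = 10.56
  Assignments 85 × 0.35 = 29.75
  Homework 43 × 0.33 = 14.19
Sum = 69.1
Bonus: 69.1 + 0 = 69.1
69.1 is ≥ 67 and < 70 → D+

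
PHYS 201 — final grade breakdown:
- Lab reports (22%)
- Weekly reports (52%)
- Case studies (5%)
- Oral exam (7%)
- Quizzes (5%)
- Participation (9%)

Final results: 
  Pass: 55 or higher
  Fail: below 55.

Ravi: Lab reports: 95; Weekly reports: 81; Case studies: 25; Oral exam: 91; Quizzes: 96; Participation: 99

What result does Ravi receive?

Weighted total:
  Lab reports 95 × 0.22 = 20.9
  Weekly reports 81 × 0.52 = 42.12
  Case studies 25 × 0.05 = 1.25
  Oral exam 91 × 0.07 = 6.37
  Quizzes 96 × 0.05 = 4.8
  Participation 99 × 0.09 = 8.91
Sum = 84.35
84.35 ≥ 55 → Pass

Pass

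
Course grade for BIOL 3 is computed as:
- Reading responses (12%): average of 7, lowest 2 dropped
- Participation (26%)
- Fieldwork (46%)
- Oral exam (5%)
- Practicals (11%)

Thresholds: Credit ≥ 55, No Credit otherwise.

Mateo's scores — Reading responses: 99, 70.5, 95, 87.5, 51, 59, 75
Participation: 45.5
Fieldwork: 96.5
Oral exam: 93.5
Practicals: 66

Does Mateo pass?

Credit

Reading responses: drop 51, 59 → average of remaining 5 = 427/5 = 85.4
Weighted total:
  Reading responses 85.4 × 0.12 = 10.248
  Participation 45.5 × 0.26 = 11.83
  Fieldwork 96.5 × 0.46 = 44.39
  Oral exam 93.5 × 0.05 = 4.675
  Practicals 66 × 0.11 = 7.26
Sum = 78.403
78.403 ≥ 55 → Credit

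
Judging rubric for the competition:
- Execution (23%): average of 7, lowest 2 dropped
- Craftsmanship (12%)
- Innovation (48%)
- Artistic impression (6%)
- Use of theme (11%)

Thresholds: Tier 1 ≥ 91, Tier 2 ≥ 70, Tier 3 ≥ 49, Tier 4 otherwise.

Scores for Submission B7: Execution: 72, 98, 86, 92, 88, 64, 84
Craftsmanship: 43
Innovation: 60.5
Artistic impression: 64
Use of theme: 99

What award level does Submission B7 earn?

Tier 3

Execution: drop 64, 72 → average of remaining 5 = 448/5 = 89.6
Weighted total:
  Execution 89.6 × 0.23 = 20.608
  Craftsmanship 43 × 0.12 = 5.16
  Innovation 60.5 × 0.48 = 29.04
  Artistic impression 64 × 0.06 = 3.84
  Use of theme 99 × 0.11 = 10.89
Sum = 69.538
69.538 is ≥ 49 and < 70 → Tier 3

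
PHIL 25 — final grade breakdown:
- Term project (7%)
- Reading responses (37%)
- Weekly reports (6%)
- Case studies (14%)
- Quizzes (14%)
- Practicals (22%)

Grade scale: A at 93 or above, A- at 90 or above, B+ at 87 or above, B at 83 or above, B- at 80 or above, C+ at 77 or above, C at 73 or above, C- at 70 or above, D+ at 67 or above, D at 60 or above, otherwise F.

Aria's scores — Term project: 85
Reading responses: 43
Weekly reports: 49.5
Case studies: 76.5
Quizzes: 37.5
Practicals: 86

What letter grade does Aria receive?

Weighted total:
  Term project 85 × 0.07 = 5.95
  Reading responses 43 × 0.37 = 15.91
  Weekly reports 49.5 × 0.06 = 2.97
  Case studies 76.5 × 0.14 = 10.71
  Quizzes 37.5 × 0.14 = 5.25
  Practicals 86 × 0.22 = 18.92
Sum = 59.71
59.71 < 60 → F

F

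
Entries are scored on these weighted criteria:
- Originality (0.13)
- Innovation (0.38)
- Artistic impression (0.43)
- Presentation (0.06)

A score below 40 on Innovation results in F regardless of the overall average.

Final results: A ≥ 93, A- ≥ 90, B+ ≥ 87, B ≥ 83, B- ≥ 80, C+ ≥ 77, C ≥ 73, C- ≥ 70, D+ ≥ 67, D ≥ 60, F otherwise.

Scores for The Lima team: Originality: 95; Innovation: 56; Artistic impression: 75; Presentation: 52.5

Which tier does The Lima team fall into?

Innovation score 56 ≥ 40: minimum met.
Weighted total:
  Originality 95 × 0.13 = 12.35
  Innovation 56 × 0.38 = 21.28
  Artistic impression 75 × 0.43 = 32.25
  Presentation 52.5 × 0.06 = 3.15
Sum = 69.03
69.03 is ≥ 67 and < 70 → D+

D+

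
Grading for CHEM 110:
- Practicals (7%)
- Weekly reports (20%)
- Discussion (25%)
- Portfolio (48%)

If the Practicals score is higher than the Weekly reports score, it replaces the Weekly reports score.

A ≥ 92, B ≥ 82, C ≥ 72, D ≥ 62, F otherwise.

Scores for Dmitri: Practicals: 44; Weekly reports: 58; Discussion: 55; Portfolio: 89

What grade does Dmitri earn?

D

Practicals (44) ≤ Weekly reports (58), so Weekly reports stays at 58.
Weighted total:
  Practicals 44 × 0.07 = 3.08
  Weekly reports 58 × 0.2 = 11.6
  Discussion 55 × 0.25 = 13.75
  Portfolio 89 × 0.48 = 42.72
Sum = 71.15
71.15 is ≥ 62 and < 72 → D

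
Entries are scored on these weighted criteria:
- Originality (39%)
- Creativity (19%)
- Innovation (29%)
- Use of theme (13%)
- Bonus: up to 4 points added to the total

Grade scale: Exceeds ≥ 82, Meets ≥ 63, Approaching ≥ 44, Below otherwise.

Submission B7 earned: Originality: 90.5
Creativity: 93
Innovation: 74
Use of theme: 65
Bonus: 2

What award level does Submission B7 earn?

Exceeds

Weighted total:
  Originality 90.5 × 0.39 = 35.295
  Creativity 93 × 0.19 = 17.67
  Innovation 74 × 0.29 = 21.46
  Use of theme 65 × 0.13 = 8.45
Sum = 82.875
Bonus: 82.875 + 2 = 84.875
84.875 ≥ 82 → Exceeds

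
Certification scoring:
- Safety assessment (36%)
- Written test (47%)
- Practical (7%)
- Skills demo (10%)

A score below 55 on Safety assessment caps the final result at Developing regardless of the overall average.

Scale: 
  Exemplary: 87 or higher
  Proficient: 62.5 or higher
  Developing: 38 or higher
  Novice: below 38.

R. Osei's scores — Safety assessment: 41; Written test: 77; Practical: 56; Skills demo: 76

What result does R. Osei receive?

Developing

Safety assessment score 41 < 55: minimum not met.
Weighted total:
  Safety assessment 41 × 0.36 = 14.76
  Written test 77 × 0.47 = 36.19
  Practical 56 × 0.07 = 3.92
  Skills demo 76 × 0.1 = 7.6
Sum = 62.47
62.47 would be Developing; cap at Developing applies → Developing.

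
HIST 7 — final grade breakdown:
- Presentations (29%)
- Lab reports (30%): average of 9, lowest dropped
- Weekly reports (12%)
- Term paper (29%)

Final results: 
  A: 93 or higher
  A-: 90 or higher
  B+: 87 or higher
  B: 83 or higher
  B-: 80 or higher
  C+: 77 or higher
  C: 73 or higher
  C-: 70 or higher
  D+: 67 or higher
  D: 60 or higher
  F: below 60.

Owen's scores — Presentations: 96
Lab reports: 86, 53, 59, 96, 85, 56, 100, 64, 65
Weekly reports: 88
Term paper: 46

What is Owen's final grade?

C

Lab reports: drop 53 → average of remaining 8 = 611/8 = 76.375
Weighted total:
  Presentations 96 × 0.29 = 27.84
  Lab reports 76.375 × 0.3 = 22.9125
  Weekly reports 88 × 0.12 = 10.56
  Term paper 46 × 0.29 = 13.34
Sum = 74.6525
74.6525 is ≥ 73 and < 77 → C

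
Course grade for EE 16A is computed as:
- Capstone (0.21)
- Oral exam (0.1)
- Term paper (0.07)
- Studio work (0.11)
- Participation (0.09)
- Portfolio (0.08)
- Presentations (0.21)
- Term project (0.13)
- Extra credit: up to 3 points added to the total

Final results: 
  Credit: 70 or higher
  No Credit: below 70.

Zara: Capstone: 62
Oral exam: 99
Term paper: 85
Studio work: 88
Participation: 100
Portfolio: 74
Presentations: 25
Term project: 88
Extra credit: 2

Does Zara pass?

Weighted total:
  Capstone 62 × 0.21 = 13.02
  Oral exam 99 × 0.1 = 9.9
  Term paper 85 × 0.07 = 5.95
  Studio work 88 × 0.11 = 9.68
  Participation 100 × 0.09 = 9
  Portfolio 74 × 0.08 = 5.92
  Presentations 25 × 0.21 = 5.25
  Term project 88 × 0.13 = 11.44
Sum = 70.16
Extra credit: 70.16 + 2 = 72.16
72.16 ≥ 70 → Credit

Credit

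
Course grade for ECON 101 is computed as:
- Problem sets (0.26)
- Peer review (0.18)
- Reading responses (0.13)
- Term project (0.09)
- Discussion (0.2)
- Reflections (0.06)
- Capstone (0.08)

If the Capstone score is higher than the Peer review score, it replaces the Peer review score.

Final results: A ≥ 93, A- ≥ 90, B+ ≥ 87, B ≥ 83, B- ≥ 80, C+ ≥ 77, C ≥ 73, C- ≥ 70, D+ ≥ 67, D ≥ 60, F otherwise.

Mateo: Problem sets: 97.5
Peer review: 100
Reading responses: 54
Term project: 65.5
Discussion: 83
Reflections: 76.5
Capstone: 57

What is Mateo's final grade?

B-

Capstone (57) ≤ Peer review (100), so Peer review stays at 100.
Weighted total:
  Problem sets 97.5 × 0.26 = 25.35
  Peer review 100 × 0.18 = 18
  Reading responses 54 × 0.13 = 7.02
  Term project 65.5 × 0.09 = 5.895
  Discussion 83 × 0.2 = 16.6
  Reflections 76.5 × 0.06 = 4.59
  Capstone 57 × 0.08 = 4.56
Sum = 82.015
82.015 is ≥ 80 and < 83 → B-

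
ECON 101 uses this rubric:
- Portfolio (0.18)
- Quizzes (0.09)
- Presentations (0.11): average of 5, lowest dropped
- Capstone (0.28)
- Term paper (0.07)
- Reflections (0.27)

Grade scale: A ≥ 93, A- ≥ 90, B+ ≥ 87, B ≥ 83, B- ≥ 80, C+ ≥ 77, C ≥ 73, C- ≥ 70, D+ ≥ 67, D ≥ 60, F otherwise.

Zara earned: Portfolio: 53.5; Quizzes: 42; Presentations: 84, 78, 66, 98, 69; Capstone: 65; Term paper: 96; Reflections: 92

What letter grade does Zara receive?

Presentations: drop 66 → average of remaining 4 = 329/4 = 82.25
Weighted total:
  Portfolio 53.5 × 0.18 = 9.63
  Quizzes 42 × 0.09 = 3.78
  Presentations 82.25 × 0.11 = 9.0475
  Capstone 65 × 0.28 = 18.2
  Term paper 96 × 0.07 = 6.72
  Reflections 92 × 0.27 = 24.84
Sum = 72.2175
72.2175 is ≥ 70 and < 73 → C-

C-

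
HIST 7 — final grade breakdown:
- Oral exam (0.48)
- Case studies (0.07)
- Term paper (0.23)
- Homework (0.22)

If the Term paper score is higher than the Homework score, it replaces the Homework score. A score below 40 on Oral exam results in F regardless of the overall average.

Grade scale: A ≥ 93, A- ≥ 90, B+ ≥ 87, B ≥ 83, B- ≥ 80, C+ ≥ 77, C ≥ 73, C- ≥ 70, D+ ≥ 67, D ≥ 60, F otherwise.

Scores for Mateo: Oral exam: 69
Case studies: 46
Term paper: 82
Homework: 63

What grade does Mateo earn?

C

Term paper (82) > Homework (63), so Homework counts as 82.
Oral exam score 69 ≥ 40: minimum met.
Weighted total:
  Oral exam 69 × 0.48 = 33.12
  Case studies 46 × 0.07 = 3.22
  Term paper 82 × 0.23 = 18.86
  Homework 82 × 0.22 = 18.04
Sum = 73.24
73.24 is ≥ 73 and < 77 → C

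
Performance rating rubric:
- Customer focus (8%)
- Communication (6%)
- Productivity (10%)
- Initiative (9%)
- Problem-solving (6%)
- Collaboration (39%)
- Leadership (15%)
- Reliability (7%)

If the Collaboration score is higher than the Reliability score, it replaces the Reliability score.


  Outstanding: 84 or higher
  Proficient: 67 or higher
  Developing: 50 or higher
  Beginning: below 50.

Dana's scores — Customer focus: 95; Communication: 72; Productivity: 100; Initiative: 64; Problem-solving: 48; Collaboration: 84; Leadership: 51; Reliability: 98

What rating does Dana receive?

Proficient

Collaboration (84) ≤ Reliability (98), so Reliability stays at 98.
Weighted total:
  Customer focus 95 × 0.08 = 7.6
  Communication 72 × 0.06 = 4.32
  Productivity 100 × 0.1 = 10
  Initiative 64 × 0.09 = 5.76
  Problem-solving 48 × 0.06 = 2.88
  Collaboration 84 × 0.39 = 32.76
  Leadership 51 × 0.15 = 7.65
  Reliability 98 × 0.07 = 6.86
Sum = 77.83
77.83 is ≥ 67 and < 84 → Proficient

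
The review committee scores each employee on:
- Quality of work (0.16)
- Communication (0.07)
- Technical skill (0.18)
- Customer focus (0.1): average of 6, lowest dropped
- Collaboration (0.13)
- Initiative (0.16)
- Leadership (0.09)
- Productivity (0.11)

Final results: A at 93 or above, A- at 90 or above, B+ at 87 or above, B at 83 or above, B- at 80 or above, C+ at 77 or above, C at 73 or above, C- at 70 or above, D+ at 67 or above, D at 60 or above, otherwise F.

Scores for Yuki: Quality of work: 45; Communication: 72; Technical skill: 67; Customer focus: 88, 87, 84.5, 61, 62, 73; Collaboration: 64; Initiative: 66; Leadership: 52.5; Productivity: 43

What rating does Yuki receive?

Customer focus: drop 61 → average of remaining 5 = 394.5/5 = 78.9
Weighted total:
  Quality of work 45 × 0.16 = 7.2
  Communication 72 × 0.07 = 5.04
  Technical skill 67 × 0.18 = 12.06
  Customer focus 78.9 × 0.1 = 7.89
  Collaboration 64 × 0.13 = 8.32
  Initiative 66 × 0.16 = 10.56
  Leadership 52.5 × 0.09 = 4.725
  Productivity 43 × 0.11 = 4.73
Sum = 60.525
60.525 is ≥ 60 and < 67 → D

D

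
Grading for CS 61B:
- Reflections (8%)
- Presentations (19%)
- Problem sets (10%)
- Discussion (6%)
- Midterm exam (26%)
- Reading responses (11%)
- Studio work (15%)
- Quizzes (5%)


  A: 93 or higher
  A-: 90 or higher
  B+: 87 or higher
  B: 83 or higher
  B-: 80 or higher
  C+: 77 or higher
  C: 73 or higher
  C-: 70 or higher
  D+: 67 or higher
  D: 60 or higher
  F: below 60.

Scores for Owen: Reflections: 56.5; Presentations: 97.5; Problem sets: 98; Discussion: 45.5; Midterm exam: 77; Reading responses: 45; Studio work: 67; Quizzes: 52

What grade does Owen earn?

C

Weighted total:
  Reflections 56.5 × 0.08 = 4.52
  Presentations 97.5 × 0.19 = 18.525
  Problem sets 98 × 0.1 = 9.8
  Discussion 45.5 × 0.06 = 2.73
  Midterm exam 77 × 0.26 = 20.02
  Reading responses 45 × 0.11 = 4.95
  Studio work 67 × 0.15 = 10.05
  Quizzes 52 × 0.05 = 2.6
Sum = 73.195
73.195 is ≥ 73 and < 77 → C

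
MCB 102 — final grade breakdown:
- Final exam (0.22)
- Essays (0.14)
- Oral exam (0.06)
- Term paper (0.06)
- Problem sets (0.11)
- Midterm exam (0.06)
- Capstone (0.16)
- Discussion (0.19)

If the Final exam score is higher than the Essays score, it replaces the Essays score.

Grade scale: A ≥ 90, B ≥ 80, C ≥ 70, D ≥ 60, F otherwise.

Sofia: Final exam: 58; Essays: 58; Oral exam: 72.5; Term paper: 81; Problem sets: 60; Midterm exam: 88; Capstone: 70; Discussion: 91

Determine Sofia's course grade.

C

Final exam (58) ≤ Essays (58), so Essays stays at 58.
Weighted total:
  Final exam 58 × 0.22 = 12.76
  Essays 58 × 0.14 = 8.12
  Oral exam 72.5 × 0.06 = 4.35
  Term paper 81 × 0.06 = 4.86
  Problem sets 60 × 0.11 = 6.6
  Midterm exam 88 × 0.06 = 5.28
  Capstone 70 × 0.16 = 11.2
  Discussion 91 × 0.19 = 17.29
Sum = 70.46
70.46 is ≥ 70 and < 80 → C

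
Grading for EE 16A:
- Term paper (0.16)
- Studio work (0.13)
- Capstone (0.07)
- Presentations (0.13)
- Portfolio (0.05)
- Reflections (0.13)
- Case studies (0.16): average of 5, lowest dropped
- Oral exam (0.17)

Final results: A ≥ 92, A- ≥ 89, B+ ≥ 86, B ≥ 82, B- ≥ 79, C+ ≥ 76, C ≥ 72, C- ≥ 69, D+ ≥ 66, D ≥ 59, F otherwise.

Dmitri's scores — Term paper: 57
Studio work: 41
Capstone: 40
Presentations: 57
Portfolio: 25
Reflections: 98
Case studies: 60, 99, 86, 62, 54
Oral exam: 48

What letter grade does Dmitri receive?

Case studies: drop 54 → average of remaining 4 = 307/4 = 76.75
Weighted total:
  Term paper 57 × 0.16 = 9.12
  Studio work 41 × 0.13 = 5.33
  Capstone 40 × 0.07 = 2.8
  Presentations 57 × 0.13 = 7.41
  Portfolio 25 × 0.05 = 1.25
  Reflections 98 × 0.13 = 12.74
  Case studies 76.75 × 0.16 = 12.28
  Oral exam 48 × 0.17 = 8.16
Sum = 59.09
59.09 is ≥ 59 and < 66 → D

D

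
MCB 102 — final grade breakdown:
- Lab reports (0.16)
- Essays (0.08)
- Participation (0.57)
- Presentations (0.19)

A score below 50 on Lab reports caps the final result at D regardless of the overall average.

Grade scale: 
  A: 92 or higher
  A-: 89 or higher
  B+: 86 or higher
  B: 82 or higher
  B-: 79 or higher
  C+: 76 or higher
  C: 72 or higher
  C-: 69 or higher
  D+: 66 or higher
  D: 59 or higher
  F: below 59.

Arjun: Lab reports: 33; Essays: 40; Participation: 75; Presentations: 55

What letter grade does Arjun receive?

Lab reports score 33 < 50: minimum not met.
Weighted total:
  Lab reports 33 × 0.16 = 5.28
  Essays 40 × 0.08 = 3.2
  Participation 75 × 0.57 = 42.75
  Presentations 55 × 0.19 = 10.45
Sum = 61.68
61.68 would be D; cap at D applies → D.

D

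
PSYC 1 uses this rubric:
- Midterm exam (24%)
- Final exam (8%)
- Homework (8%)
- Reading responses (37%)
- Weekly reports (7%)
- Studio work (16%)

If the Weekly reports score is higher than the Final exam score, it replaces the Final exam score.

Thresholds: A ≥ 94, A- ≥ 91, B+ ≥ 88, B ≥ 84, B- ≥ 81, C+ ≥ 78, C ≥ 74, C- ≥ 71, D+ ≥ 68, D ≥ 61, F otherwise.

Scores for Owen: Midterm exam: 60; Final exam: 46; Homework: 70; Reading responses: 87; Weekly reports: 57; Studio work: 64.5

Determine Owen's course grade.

C-

Weekly reports (57) > Final exam (46), so Final exam counts as 57.
Weighted total:
  Midterm exam 60 × 0.24 = 14.4
  Final exam 57 × 0.08 = 4.56
  Homework 70 × 0.08 = 5.6
  Reading responses 87 × 0.37 = 32.19
  Weekly reports 57 × 0.07 = 3.99
  Studio work 64.5 × 0.16 = 10.32
Sum = 71.06
71.06 is ≥ 71 and < 74 → C-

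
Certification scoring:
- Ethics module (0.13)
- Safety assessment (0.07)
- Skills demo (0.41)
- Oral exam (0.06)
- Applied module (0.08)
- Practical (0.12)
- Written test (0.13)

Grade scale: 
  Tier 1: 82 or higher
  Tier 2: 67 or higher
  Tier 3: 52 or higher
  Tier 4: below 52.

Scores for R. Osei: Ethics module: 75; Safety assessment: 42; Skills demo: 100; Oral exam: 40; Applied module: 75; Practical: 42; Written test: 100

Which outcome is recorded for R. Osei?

Weighted total:
  Ethics module 75 × 0.13 = 9.75
  Safety assessment 42 × 0.07 = 2.94
  Skills demo 100 × 0.41 = 41
  Oral exam 40 × 0.06 = 2.4
  Applied module 75 × 0.08 = 6
  Practical 42 × 0.12 = 5.04
  Written test 100 × 0.13 = 13
Sum = 80.13
80.13 is ≥ 67 and < 82 → Tier 2

Tier 2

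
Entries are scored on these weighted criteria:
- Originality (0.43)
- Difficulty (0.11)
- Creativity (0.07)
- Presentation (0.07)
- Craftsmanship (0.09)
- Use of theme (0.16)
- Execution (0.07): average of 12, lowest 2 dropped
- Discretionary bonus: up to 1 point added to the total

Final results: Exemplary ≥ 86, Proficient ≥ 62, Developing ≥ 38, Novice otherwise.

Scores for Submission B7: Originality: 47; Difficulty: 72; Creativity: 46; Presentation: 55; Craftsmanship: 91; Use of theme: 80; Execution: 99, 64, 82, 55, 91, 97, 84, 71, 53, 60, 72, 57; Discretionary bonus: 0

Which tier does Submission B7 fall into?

Developing

Execution: drop 53, 55 → average of remaining 10 = 777/10 = 77.7
Weighted total:
  Originality 47 × 0.43 = 20.21
  Difficulty 72 × 0.11 = 7.92
  Creativity 46 × 0.07 = 3.22
  Presentation 55 × 0.07 = 3.85
  Craftsmanship 91 × 0.09 = 8.19
  Use of theme 80 × 0.16 = 12.8
  Execution 77.7 × 0.07 = 5.439
Sum = 61.629
Discretionary bonus: 61.629 + 0 = 61.629
61.629 is ≥ 38 and < 62 → Developing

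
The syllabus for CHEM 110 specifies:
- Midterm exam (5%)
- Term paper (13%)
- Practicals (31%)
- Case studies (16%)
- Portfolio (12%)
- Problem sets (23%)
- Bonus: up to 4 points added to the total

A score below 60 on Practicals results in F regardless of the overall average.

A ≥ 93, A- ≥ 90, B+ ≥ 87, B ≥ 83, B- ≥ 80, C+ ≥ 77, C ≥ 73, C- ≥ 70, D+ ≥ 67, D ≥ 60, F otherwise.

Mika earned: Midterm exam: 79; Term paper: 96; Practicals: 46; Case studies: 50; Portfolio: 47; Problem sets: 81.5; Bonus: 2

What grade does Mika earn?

F

Practicals score 46 < 60: minimum not met.
Weighted total:
  Midterm exam 79 × 0.05 = 3.95
  Term paper 96 × 0.13 = 12.48
  Practicals 46 × 0.31 = 14.26
  Case studies 50 × 0.16 = 8
  Portfolio 47 × 0.12 = 5.64
  Problem sets 81.5 × 0.23 = 18.745
Sum = 63.075
Bonus: 63.075 + 2 = 65.075
Because the Practicals minimum was not met, the result is F.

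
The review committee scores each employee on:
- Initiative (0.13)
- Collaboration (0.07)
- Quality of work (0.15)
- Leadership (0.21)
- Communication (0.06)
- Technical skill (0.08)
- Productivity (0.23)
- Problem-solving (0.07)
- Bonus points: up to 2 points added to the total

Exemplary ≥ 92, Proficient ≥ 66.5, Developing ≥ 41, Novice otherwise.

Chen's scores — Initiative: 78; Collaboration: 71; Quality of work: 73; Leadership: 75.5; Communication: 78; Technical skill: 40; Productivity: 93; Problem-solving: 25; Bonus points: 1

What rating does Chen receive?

Weighted total:
  Initiative 78 × 0.13 = 10.14
  Collaboration 71 × 0.07 = 4.97
  Quality of work 73 × 0.15 = 10.95
  Leadership 75.5 × 0.21 = 15.855
  Communication 78 × 0.06 = 4.68
  Technical skill 40 × 0.08 = 3.2
  Productivity 93 × 0.23 = 21.39
  Problem-solving 25 × 0.07 = 1.75
Sum = 72.935
Bonus points: 72.935 + 1 = 73.935
73.935 is ≥ 66.5 and < 92 → Proficient

Proficient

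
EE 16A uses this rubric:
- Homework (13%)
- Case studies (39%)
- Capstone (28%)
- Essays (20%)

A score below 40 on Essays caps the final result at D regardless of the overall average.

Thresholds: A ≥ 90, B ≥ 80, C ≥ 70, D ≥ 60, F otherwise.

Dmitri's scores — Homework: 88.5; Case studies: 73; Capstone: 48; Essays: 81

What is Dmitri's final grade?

D

Essays score 81 ≥ 40: minimum met.
Weighted total:
  Homework 88.5 × 0.13 = 11.505
  Case studies 73 × 0.39 = 28.47
  Capstone 48 × 0.28 = 13.44
  Essays 81 × 0.2 = 16.2
Sum = 69.615
69.615 is ≥ 60 and < 70 → D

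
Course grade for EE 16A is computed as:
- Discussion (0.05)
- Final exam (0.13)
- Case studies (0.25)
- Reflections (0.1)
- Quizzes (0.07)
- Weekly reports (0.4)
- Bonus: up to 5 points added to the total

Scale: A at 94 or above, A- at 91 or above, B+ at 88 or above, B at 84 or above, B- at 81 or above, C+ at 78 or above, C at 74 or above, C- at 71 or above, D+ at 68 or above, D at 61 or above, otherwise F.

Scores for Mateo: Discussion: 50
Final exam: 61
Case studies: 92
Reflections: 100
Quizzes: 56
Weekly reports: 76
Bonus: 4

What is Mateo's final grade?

B-

Weighted total:
  Discussion 50 × 0.05 = 2.5
  Final exam 61 × 0.13 = 7.93
  Case studies 92 × 0.25 = 23
  Reflections 100 × 0.1 = 10
  Quizzes 56 × 0.07 = 3.92
  Weekly reports 76 × 0.4 = 30.4
Sum = 77.75
Bonus: 77.75 + 4 = 81.75
81.75 is ≥ 81 and < 84 → B-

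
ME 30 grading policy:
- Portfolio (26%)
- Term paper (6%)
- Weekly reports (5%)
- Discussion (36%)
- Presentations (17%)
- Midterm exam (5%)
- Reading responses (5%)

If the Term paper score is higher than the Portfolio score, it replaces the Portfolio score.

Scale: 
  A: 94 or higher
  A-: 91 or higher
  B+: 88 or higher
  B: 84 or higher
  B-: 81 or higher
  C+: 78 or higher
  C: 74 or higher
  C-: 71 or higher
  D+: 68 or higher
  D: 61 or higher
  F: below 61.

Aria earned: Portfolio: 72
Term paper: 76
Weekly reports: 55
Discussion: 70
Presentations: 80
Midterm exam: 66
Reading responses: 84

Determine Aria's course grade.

Term paper (76) > Portfolio (72), so Portfolio counts as 76.
Weighted total:
  Portfolio 76 × 0.26 = 19.76
  Term paper 76 × 0.06 = 4.56
  Weekly reports 55 × 0.05 = 2.75
  Discussion 70 × 0.36 = 25.2
  Presentations 80 × 0.17 = 13.6
  Midterm exam 66 × 0.05 = 3.3
  Reading responses 84 × 0.05 = 4.2
Sum = 73.37
73.37 is ≥ 71 and < 74 → C-

C-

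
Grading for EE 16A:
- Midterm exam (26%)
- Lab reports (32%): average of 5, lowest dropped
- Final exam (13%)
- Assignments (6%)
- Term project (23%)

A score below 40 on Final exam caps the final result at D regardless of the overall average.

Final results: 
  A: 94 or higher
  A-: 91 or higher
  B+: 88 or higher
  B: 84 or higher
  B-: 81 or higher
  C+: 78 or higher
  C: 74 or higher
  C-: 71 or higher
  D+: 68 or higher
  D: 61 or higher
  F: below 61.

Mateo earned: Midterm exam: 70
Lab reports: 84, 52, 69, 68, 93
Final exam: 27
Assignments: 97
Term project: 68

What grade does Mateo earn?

Lab reports: drop 52 → average of remaining 4 = 314/4 = 78.5
Final exam score 27 < 40: minimum not met.
Weighted total:
  Midterm exam 70 × 0.26 = 18.2
  Lab reports 78.5 × 0.32 = 25.12
  Final exam 27 × 0.13 = 3.51
  Assignments 97 × 0.06 = 5.82
  Term project 68 × 0.23 = 15.64
Sum = 68.29
68.29 would be D+; cap at D applies → D.

D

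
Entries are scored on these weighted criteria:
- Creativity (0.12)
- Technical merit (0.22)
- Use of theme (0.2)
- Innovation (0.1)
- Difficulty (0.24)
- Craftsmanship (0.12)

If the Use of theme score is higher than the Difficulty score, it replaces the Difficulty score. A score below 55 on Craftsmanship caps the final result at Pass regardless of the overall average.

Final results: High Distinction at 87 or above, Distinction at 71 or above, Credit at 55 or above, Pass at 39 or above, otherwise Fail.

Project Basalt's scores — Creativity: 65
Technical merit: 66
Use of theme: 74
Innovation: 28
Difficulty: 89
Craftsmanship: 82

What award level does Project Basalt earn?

Distinction

Use of theme (74) ≤ Difficulty (89), so Difficulty stays at 89.
Craftsmanship score 82 ≥ 55: minimum met.
Weighted total:
  Creativity 65 × 0.12 = 7.8
  Technical merit 66 × 0.22 = 14.52
  Use of theme 74 × 0.2 = 14.8
  Innovation 28 × 0.1 = 2.8
  Difficulty 89 × 0.24 = 21.36
  Craftsmanship 82 × 0.12 = 9.84
Sum = 71.12
71.12 is ≥ 71 and < 87 → Distinction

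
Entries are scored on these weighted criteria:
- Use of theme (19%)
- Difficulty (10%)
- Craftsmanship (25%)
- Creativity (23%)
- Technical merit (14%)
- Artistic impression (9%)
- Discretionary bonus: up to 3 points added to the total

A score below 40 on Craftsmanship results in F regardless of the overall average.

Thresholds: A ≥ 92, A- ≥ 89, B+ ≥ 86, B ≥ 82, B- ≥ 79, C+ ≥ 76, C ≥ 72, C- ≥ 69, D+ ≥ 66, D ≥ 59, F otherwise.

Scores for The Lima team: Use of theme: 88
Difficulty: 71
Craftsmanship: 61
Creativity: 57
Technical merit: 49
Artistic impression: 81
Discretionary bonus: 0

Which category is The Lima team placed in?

D+

Craftsmanship score 61 ≥ 40: minimum met.
Weighted total:
  Use of theme 88 × 0.19 = 16.72
  Difficulty 71 × 0.1 = 7.1
  Craftsmanship 61 × 0.25 = 15.25
  Creativity 57 × 0.23 = 13.11
  Technical merit 49 × 0.14 = 6.86
  Artistic impression 81 × 0.09 = 7.29
Sum = 66.33
Discretionary bonus: 66.33 + 0 = 66.33
66.33 is ≥ 66 and < 69 → D+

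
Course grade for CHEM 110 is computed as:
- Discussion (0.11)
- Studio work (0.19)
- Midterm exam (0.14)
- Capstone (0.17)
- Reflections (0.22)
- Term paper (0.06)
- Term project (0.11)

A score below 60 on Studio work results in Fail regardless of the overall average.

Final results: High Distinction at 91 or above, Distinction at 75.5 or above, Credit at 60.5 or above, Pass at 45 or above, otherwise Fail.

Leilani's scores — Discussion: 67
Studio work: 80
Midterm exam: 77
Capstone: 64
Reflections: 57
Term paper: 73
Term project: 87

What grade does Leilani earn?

Studio work score 80 ≥ 60: minimum met.
Weighted total:
  Discussion 67 × 0.11 = 7.37
  Studio work 80 × 0.19 = 15.2
  Midterm exam 77 × 0.14 = 10.78
  Capstone 64 × 0.17 = 10.88
  Reflections 57 × 0.22 = 12.54
  Term paper 73 × 0.06 = 4.38
  Term project 87 × 0.11 = 9.57
Sum = 70.72
70.72 is ≥ 60.5 and < 75.5 → Credit

Credit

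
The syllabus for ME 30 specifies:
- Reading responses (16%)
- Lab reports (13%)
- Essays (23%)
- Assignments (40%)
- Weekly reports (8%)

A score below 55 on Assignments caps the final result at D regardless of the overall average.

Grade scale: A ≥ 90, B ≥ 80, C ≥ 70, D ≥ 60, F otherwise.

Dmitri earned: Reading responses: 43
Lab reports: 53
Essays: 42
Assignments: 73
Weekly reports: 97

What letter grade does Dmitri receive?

D

Assignments score 73 ≥ 55: minimum met.
Weighted total:
  Reading responses 43 × 0.16 = 6.88
  Lab reports 53 × 0.13 = 6.89
  Essays 42 × 0.23 = 9.66
  Assignments 73 × 0.4 = 29.2
  Weekly reports 97 × 0.08 = 7.76
Sum = 60.39
60.39 is ≥ 60 and < 70 → D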